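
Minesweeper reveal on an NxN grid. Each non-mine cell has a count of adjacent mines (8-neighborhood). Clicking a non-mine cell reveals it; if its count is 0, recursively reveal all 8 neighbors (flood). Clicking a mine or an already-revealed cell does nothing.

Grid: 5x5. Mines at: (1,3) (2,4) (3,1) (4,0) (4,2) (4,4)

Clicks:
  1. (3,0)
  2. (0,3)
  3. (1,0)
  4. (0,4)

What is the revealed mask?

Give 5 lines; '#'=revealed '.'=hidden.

Click 1 (3,0) count=2: revealed 1 new [(3,0)] -> total=1
Click 2 (0,3) count=1: revealed 1 new [(0,3)] -> total=2
Click 3 (1,0) count=0: revealed 9 new [(0,0) (0,1) (0,2) (1,0) (1,1) (1,2) (2,0) (2,1) (2,2)] -> total=11
Click 4 (0,4) count=1: revealed 1 new [(0,4)] -> total=12

Answer: #####
###..
###..
#....
.....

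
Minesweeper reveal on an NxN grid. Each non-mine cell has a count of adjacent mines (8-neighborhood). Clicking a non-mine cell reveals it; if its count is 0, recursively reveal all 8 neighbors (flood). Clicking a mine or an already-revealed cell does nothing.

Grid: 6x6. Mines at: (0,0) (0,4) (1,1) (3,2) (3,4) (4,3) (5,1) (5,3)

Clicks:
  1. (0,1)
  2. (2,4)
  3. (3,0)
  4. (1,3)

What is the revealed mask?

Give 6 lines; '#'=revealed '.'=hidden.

Click 1 (0,1) count=2: revealed 1 new [(0,1)] -> total=1
Click 2 (2,4) count=1: revealed 1 new [(2,4)] -> total=2
Click 3 (3,0) count=0: revealed 6 new [(2,0) (2,1) (3,0) (3,1) (4,0) (4,1)] -> total=8
Click 4 (1,3) count=1: revealed 1 new [(1,3)] -> total=9

Answer: .#....
...#..
##..#.
##....
##....
......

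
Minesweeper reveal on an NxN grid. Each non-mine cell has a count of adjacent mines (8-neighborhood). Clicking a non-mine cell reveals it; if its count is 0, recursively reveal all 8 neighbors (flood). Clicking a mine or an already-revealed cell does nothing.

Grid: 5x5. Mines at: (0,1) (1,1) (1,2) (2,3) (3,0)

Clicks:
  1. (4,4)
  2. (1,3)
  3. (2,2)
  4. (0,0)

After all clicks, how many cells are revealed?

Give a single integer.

Click 1 (4,4) count=0: revealed 8 new [(3,1) (3,2) (3,3) (3,4) (4,1) (4,2) (4,3) (4,4)] -> total=8
Click 2 (1,3) count=2: revealed 1 new [(1,3)] -> total=9
Click 3 (2,2) count=3: revealed 1 new [(2,2)] -> total=10
Click 4 (0,0) count=2: revealed 1 new [(0,0)] -> total=11

Answer: 11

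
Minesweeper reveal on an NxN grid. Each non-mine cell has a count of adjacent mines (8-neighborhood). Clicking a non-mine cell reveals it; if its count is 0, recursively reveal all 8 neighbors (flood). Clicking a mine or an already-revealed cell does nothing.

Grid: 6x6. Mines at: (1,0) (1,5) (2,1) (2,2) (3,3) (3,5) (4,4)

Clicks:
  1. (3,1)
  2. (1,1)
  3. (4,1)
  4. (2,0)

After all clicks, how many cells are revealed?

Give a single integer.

Click 1 (3,1) count=2: revealed 1 new [(3,1)] -> total=1
Click 2 (1,1) count=3: revealed 1 new [(1,1)] -> total=2
Click 3 (4,1) count=0: revealed 10 new [(3,0) (3,2) (4,0) (4,1) (4,2) (4,3) (5,0) (5,1) (5,2) (5,3)] -> total=12
Click 4 (2,0) count=2: revealed 1 new [(2,0)] -> total=13

Answer: 13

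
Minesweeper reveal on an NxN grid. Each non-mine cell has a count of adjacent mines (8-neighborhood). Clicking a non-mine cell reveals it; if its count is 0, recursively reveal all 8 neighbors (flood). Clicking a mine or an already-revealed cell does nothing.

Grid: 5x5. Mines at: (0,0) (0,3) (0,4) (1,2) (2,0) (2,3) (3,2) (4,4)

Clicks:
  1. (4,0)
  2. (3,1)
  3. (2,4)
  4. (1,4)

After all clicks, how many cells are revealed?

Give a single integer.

Click 1 (4,0) count=0: revealed 4 new [(3,0) (3,1) (4,0) (4,1)] -> total=4
Click 2 (3,1) count=2: revealed 0 new [(none)] -> total=4
Click 3 (2,4) count=1: revealed 1 new [(2,4)] -> total=5
Click 4 (1,4) count=3: revealed 1 new [(1,4)] -> total=6

Answer: 6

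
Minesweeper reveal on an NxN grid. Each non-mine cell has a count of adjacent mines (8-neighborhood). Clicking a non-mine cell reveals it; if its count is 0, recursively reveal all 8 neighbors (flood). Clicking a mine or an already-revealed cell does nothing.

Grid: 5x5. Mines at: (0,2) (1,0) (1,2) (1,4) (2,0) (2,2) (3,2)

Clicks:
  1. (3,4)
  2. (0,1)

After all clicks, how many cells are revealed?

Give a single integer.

Click 1 (3,4) count=0: revealed 6 new [(2,3) (2,4) (3,3) (3,4) (4,3) (4,4)] -> total=6
Click 2 (0,1) count=3: revealed 1 new [(0,1)] -> total=7

Answer: 7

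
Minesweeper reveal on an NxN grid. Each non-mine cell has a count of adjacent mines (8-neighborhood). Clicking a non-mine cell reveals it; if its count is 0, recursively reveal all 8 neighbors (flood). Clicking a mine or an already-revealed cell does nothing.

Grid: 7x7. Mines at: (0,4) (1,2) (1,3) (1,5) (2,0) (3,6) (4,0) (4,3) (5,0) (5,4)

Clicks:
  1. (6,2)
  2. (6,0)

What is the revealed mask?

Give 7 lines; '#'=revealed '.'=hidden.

Answer: .......
.......
.......
.......
.......
.###...
####...

Derivation:
Click 1 (6,2) count=0: revealed 6 new [(5,1) (5,2) (5,3) (6,1) (6,2) (6,3)] -> total=6
Click 2 (6,0) count=1: revealed 1 new [(6,0)] -> total=7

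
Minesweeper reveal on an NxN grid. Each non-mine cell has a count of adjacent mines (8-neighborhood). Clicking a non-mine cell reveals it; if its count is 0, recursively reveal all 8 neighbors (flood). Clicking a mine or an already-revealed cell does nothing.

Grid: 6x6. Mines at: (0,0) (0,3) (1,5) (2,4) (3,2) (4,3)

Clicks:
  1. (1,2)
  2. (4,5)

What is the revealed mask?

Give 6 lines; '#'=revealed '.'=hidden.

Click 1 (1,2) count=1: revealed 1 new [(1,2)] -> total=1
Click 2 (4,5) count=0: revealed 6 new [(3,4) (3,5) (4,4) (4,5) (5,4) (5,5)] -> total=7

Answer: ......
..#...
......
....##
....##
....##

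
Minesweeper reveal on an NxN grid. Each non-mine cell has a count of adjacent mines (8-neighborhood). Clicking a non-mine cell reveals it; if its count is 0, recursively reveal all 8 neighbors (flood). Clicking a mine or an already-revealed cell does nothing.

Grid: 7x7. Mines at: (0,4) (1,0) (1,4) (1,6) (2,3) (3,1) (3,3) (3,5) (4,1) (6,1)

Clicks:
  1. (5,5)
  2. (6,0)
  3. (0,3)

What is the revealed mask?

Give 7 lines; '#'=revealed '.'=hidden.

Answer: ...#...
.......
.......
.......
..#####
..#####
#.#####

Derivation:
Click 1 (5,5) count=0: revealed 15 new [(4,2) (4,3) (4,4) (4,5) (4,6) (5,2) (5,3) (5,4) (5,5) (5,6) (6,2) (6,3) (6,4) (6,5) (6,6)] -> total=15
Click 2 (6,0) count=1: revealed 1 new [(6,0)] -> total=16
Click 3 (0,3) count=2: revealed 1 new [(0,3)] -> total=17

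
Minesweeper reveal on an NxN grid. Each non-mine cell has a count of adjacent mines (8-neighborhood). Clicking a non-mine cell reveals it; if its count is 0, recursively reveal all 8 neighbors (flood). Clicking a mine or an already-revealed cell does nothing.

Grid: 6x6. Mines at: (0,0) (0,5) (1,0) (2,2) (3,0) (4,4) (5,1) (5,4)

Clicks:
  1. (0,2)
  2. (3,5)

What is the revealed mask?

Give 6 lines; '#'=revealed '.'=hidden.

Click 1 (0,2) count=0: revealed 8 new [(0,1) (0,2) (0,3) (0,4) (1,1) (1,2) (1,3) (1,4)] -> total=8
Click 2 (3,5) count=1: revealed 1 new [(3,5)] -> total=9

Answer: .####.
.####.
......
.....#
......
......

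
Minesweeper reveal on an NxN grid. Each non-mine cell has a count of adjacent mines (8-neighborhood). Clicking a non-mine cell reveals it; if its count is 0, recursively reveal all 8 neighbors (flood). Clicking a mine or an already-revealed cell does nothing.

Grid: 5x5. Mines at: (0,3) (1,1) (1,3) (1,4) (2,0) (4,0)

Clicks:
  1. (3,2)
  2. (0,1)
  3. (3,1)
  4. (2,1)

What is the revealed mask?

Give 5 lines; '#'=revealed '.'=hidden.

Click 1 (3,2) count=0: revealed 12 new [(2,1) (2,2) (2,3) (2,4) (3,1) (3,2) (3,3) (3,4) (4,1) (4,2) (4,3) (4,4)] -> total=12
Click 2 (0,1) count=1: revealed 1 new [(0,1)] -> total=13
Click 3 (3,1) count=2: revealed 0 new [(none)] -> total=13
Click 4 (2,1) count=2: revealed 0 new [(none)] -> total=13

Answer: .#...
.....
.####
.####
.####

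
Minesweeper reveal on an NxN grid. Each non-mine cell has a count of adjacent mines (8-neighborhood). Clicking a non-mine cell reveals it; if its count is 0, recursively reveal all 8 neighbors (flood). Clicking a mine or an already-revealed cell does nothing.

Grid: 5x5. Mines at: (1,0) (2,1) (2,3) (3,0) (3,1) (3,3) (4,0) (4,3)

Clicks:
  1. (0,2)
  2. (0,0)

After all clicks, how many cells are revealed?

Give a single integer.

Click 1 (0,2) count=0: revealed 8 new [(0,1) (0,2) (0,3) (0,4) (1,1) (1,2) (1,3) (1,4)] -> total=8
Click 2 (0,0) count=1: revealed 1 new [(0,0)] -> total=9

Answer: 9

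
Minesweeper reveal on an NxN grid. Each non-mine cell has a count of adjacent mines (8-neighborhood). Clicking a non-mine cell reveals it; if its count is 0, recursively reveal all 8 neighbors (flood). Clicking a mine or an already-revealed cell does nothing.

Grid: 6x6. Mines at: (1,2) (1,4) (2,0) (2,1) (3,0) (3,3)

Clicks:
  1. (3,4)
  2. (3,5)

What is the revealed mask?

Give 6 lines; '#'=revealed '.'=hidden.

Answer: ......
......
....##
....##
######
######

Derivation:
Click 1 (3,4) count=1: revealed 1 new [(3,4)] -> total=1
Click 2 (3,5) count=0: revealed 15 new [(2,4) (2,5) (3,5) (4,0) (4,1) (4,2) (4,3) (4,4) (4,5) (5,0) (5,1) (5,2) (5,3) (5,4) (5,5)] -> total=16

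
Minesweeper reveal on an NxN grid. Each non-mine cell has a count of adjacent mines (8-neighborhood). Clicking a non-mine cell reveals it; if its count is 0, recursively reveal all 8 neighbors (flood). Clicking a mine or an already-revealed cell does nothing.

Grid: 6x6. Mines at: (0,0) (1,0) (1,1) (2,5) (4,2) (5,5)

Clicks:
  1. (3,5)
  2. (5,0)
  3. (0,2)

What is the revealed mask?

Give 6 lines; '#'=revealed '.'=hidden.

Answer: ..#...
......
##....
##...#
##....
##....

Derivation:
Click 1 (3,5) count=1: revealed 1 new [(3,5)] -> total=1
Click 2 (5,0) count=0: revealed 8 new [(2,0) (2,1) (3,0) (3,1) (4,0) (4,1) (5,0) (5,1)] -> total=9
Click 3 (0,2) count=1: revealed 1 new [(0,2)] -> total=10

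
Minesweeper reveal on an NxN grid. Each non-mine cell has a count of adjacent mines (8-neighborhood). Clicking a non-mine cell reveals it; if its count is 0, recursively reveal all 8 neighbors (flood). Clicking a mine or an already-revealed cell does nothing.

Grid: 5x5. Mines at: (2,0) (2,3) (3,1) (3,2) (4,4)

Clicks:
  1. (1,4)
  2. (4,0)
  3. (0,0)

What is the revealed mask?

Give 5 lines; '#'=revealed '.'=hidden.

Click 1 (1,4) count=1: revealed 1 new [(1,4)] -> total=1
Click 2 (4,0) count=1: revealed 1 new [(4,0)] -> total=2
Click 3 (0,0) count=0: revealed 9 new [(0,0) (0,1) (0,2) (0,3) (0,4) (1,0) (1,1) (1,2) (1,3)] -> total=11

Answer: #####
#####
.....
.....
#....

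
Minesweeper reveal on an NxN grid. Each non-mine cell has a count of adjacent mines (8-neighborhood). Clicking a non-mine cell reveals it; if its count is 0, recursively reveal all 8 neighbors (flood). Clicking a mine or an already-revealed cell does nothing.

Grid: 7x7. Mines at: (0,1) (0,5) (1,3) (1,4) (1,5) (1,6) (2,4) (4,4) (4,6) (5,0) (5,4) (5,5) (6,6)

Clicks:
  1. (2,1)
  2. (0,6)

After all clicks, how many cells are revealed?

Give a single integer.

Click 1 (2,1) count=0: revealed 21 new [(1,0) (1,1) (1,2) (2,0) (2,1) (2,2) (2,3) (3,0) (3,1) (3,2) (3,3) (4,0) (4,1) (4,2) (4,3) (5,1) (5,2) (5,3) (6,1) (6,2) (6,3)] -> total=21
Click 2 (0,6) count=3: revealed 1 new [(0,6)] -> total=22

Answer: 22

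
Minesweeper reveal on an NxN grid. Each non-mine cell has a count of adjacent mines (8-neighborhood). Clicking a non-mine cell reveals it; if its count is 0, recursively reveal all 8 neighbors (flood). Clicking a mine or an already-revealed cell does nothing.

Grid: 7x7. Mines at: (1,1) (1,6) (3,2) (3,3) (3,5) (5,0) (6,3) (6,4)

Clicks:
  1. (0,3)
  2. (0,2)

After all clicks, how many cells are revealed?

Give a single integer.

Click 1 (0,3) count=0: revealed 12 new [(0,2) (0,3) (0,4) (0,5) (1,2) (1,3) (1,4) (1,5) (2,2) (2,3) (2,4) (2,5)] -> total=12
Click 2 (0,2) count=1: revealed 0 new [(none)] -> total=12

Answer: 12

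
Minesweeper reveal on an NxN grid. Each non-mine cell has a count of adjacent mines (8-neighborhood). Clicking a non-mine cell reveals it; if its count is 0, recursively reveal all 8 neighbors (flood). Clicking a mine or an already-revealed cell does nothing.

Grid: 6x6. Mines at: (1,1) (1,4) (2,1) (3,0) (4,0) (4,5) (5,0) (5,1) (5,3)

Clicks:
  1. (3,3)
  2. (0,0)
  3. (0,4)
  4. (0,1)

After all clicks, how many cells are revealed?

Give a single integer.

Answer: 12

Derivation:
Click 1 (3,3) count=0: revealed 9 new [(2,2) (2,3) (2,4) (3,2) (3,3) (3,4) (4,2) (4,3) (4,4)] -> total=9
Click 2 (0,0) count=1: revealed 1 new [(0,0)] -> total=10
Click 3 (0,4) count=1: revealed 1 new [(0,4)] -> total=11
Click 4 (0,1) count=1: revealed 1 new [(0,1)] -> total=12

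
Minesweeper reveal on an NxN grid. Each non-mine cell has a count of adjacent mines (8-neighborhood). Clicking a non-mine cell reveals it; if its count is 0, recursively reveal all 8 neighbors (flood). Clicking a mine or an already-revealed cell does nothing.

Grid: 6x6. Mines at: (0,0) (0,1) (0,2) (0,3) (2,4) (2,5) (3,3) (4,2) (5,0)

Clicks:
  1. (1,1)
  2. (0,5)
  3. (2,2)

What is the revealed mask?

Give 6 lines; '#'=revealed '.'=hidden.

Answer: ....##
.#..##
..#...
......
......
......

Derivation:
Click 1 (1,1) count=3: revealed 1 new [(1,1)] -> total=1
Click 2 (0,5) count=0: revealed 4 new [(0,4) (0,5) (1,4) (1,5)] -> total=5
Click 3 (2,2) count=1: revealed 1 new [(2,2)] -> total=6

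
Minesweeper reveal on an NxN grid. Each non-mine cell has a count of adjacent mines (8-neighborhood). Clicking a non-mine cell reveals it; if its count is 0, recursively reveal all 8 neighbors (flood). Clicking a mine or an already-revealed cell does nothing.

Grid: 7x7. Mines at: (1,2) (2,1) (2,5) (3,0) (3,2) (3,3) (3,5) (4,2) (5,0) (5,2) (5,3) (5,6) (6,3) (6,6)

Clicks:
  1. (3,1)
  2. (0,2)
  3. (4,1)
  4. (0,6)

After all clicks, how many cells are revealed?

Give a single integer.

Answer: 11

Derivation:
Click 1 (3,1) count=4: revealed 1 new [(3,1)] -> total=1
Click 2 (0,2) count=1: revealed 1 new [(0,2)] -> total=2
Click 3 (4,1) count=5: revealed 1 new [(4,1)] -> total=3
Click 4 (0,6) count=0: revealed 8 new [(0,3) (0,4) (0,5) (0,6) (1,3) (1,4) (1,5) (1,6)] -> total=11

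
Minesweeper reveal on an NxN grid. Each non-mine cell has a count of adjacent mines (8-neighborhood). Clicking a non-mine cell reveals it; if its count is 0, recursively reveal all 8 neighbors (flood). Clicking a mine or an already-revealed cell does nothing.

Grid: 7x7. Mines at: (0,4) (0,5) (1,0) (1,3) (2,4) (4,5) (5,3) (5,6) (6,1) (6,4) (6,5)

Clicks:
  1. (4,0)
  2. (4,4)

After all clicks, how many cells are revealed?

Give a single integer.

Answer: 16

Derivation:
Click 1 (4,0) count=0: revealed 15 new [(2,0) (2,1) (2,2) (2,3) (3,0) (3,1) (3,2) (3,3) (4,0) (4,1) (4,2) (4,3) (5,0) (5,1) (5,2)] -> total=15
Click 2 (4,4) count=2: revealed 1 new [(4,4)] -> total=16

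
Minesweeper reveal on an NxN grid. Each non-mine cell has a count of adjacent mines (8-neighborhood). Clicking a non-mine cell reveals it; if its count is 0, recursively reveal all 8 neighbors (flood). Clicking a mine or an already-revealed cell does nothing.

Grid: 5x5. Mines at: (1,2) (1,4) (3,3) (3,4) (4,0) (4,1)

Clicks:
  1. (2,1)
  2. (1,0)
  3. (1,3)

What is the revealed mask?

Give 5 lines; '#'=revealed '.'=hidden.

Click 1 (2,1) count=1: revealed 1 new [(2,1)] -> total=1
Click 2 (1,0) count=0: revealed 7 new [(0,0) (0,1) (1,0) (1,1) (2,0) (3,0) (3,1)] -> total=8
Click 3 (1,3) count=2: revealed 1 new [(1,3)] -> total=9

Answer: ##...
##.#.
##...
##...
.....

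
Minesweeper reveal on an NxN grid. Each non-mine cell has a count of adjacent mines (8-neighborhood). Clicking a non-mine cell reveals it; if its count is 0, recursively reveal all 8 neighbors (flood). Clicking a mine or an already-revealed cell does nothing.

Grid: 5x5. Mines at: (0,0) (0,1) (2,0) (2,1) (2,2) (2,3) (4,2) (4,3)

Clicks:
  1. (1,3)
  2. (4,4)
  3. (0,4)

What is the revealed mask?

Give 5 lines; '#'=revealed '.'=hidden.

Click 1 (1,3) count=2: revealed 1 new [(1,3)] -> total=1
Click 2 (4,4) count=1: revealed 1 new [(4,4)] -> total=2
Click 3 (0,4) count=0: revealed 5 new [(0,2) (0,3) (0,4) (1,2) (1,4)] -> total=7

Answer: ..###
..###
.....
.....
....#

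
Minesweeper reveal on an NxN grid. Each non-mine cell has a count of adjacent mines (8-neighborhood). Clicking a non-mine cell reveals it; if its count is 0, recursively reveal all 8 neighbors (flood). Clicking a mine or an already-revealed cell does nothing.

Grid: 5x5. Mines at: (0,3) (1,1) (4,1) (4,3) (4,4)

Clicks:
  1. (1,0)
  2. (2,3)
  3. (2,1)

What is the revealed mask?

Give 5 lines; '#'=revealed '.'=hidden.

Click 1 (1,0) count=1: revealed 1 new [(1,0)] -> total=1
Click 2 (2,3) count=0: revealed 9 new [(1,2) (1,3) (1,4) (2,2) (2,3) (2,4) (3,2) (3,3) (3,4)] -> total=10
Click 3 (2,1) count=1: revealed 1 new [(2,1)] -> total=11

Answer: .....
#.###
.####
..###
.....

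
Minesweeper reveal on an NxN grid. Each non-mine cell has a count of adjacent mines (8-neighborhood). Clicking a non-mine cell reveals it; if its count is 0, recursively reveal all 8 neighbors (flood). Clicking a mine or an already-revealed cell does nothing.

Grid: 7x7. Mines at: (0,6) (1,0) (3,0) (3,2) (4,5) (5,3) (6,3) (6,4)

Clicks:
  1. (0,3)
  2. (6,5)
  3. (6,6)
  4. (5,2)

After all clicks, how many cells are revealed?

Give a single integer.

Answer: 26

Derivation:
Click 1 (0,3) count=0: revealed 21 new [(0,1) (0,2) (0,3) (0,4) (0,5) (1,1) (1,2) (1,3) (1,4) (1,5) (1,6) (2,1) (2,2) (2,3) (2,4) (2,5) (2,6) (3,3) (3,4) (3,5) (3,6)] -> total=21
Click 2 (6,5) count=1: revealed 1 new [(6,5)] -> total=22
Click 3 (6,6) count=0: revealed 3 new [(5,5) (5,6) (6,6)] -> total=25
Click 4 (5,2) count=2: revealed 1 new [(5,2)] -> total=26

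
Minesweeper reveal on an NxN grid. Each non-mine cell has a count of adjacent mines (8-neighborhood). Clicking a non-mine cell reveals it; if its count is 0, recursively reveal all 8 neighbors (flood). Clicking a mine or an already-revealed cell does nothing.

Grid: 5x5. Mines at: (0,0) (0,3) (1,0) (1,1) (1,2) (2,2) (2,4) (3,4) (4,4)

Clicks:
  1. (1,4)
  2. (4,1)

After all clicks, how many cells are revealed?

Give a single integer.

Answer: 11

Derivation:
Click 1 (1,4) count=2: revealed 1 new [(1,4)] -> total=1
Click 2 (4,1) count=0: revealed 10 new [(2,0) (2,1) (3,0) (3,1) (3,2) (3,3) (4,0) (4,1) (4,2) (4,3)] -> total=11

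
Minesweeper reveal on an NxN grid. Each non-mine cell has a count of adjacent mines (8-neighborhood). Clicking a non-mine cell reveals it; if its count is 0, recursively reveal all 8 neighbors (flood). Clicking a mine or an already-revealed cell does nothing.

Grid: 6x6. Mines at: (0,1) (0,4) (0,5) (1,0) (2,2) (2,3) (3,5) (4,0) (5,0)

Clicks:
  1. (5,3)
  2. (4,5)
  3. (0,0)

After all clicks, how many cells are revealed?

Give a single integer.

Answer: 15

Derivation:
Click 1 (5,3) count=0: revealed 14 new [(3,1) (3,2) (3,3) (3,4) (4,1) (4,2) (4,3) (4,4) (4,5) (5,1) (5,2) (5,3) (5,4) (5,5)] -> total=14
Click 2 (4,5) count=1: revealed 0 new [(none)] -> total=14
Click 3 (0,0) count=2: revealed 1 new [(0,0)] -> total=15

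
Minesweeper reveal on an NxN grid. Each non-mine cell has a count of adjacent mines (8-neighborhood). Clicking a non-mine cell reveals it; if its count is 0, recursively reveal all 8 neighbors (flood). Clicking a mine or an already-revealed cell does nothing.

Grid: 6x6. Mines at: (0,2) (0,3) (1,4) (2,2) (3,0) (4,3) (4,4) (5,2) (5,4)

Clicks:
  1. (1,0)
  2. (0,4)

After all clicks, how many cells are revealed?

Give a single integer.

Click 1 (1,0) count=0: revealed 6 new [(0,0) (0,1) (1,0) (1,1) (2,0) (2,1)] -> total=6
Click 2 (0,4) count=2: revealed 1 new [(0,4)] -> total=7

Answer: 7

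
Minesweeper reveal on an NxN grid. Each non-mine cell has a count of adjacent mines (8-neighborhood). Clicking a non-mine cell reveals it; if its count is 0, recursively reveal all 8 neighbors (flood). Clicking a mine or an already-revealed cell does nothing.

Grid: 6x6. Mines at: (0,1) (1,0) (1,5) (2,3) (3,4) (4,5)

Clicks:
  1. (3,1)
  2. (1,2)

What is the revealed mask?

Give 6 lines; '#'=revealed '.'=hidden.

Answer: ......
..#...
###...
####..
#####.
#####.

Derivation:
Click 1 (3,1) count=0: revealed 17 new [(2,0) (2,1) (2,2) (3,0) (3,1) (3,2) (3,3) (4,0) (4,1) (4,2) (4,3) (4,4) (5,0) (5,1) (5,2) (5,3) (5,4)] -> total=17
Click 2 (1,2) count=2: revealed 1 new [(1,2)] -> total=18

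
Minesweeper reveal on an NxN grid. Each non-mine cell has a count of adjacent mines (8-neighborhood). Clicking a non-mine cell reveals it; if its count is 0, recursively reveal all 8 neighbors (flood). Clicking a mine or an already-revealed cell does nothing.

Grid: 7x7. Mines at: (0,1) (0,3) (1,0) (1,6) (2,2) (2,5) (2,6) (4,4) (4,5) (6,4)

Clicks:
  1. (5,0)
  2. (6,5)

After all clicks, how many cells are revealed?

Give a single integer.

Answer: 19

Derivation:
Click 1 (5,0) count=0: revealed 18 new [(2,0) (2,1) (3,0) (3,1) (3,2) (3,3) (4,0) (4,1) (4,2) (4,3) (5,0) (5,1) (5,2) (5,3) (6,0) (6,1) (6,2) (6,3)] -> total=18
Click 2 (6,5) count=1: revealed 1 new [(6,5)] -> total=19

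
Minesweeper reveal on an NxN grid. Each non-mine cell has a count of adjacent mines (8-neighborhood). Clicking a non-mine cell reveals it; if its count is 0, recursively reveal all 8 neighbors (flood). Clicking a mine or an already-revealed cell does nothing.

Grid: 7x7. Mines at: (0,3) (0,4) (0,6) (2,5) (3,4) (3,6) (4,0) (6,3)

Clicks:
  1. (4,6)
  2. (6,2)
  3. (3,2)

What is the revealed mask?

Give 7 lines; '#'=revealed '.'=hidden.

Answer: ###....
####...
####...
####...
.###..#
.###...
..#....

Derivation:
Click 1 (4,6) count=1: revealed 1 new [(4,6)] -> total=1
Click 2 (6,2) count=1: revealed 1 new [(6,2)] -> total=2
Click 3 (3,2) count=0: revealed 21 new [(0,0) (0,1) (0,2) (1,0) (1,1) (1,2) (1,3) (2,0) (2,1) (2,2) (2,3) (3,0) (3,1) (3,2) (3,3) (4,1) (4,2) (4,3) (5,1) (5,2) (5,3)] -> total=23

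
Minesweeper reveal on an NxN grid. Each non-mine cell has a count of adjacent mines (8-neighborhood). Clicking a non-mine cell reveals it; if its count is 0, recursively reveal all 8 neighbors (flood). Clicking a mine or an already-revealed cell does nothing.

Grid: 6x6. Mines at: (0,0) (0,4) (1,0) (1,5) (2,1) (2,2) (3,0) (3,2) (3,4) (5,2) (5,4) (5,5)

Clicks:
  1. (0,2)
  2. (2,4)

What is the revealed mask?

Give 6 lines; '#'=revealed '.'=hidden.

Answer: .###..
.###..
....#.
......
......
......

Derivation:
Click 1 (0,2) count=0: revealed 6 new [(0,1) (0,2) (0,3) (1,1) (1,2) (1,3)] -> total=6
Click 2 (2,4) count=2: revealed 1 new [(2,4)] -> total=7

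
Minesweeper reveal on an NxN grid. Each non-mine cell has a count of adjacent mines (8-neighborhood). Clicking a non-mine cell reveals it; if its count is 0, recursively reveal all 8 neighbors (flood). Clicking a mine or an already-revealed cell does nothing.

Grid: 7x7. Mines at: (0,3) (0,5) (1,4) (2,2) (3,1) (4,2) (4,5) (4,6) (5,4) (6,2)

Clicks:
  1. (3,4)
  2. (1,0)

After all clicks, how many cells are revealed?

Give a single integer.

Click 1 (3,4) count=1: revealed 1 new [(3,4)] -> total=1
Click 2 (1,0) count=0: revealed 8 new [(0,0) (0,1) (0,2) (1,0) (1,1) (1,2) (2,0) (2,1)] -> total=9

Answer: 9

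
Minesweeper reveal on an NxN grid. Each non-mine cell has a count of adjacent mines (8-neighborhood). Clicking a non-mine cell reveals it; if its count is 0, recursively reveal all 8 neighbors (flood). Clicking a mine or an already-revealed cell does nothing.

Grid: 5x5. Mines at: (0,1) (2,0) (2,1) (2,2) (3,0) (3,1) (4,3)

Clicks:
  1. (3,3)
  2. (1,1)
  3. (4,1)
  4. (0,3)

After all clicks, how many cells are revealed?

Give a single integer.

Answer: 12

Derivation:
Click 1 (3,3) count=2: revealed 1 new [(3,3)] -> total=1
Click 2 (1,1) count=4: revealed 1 new [(1,1)] -> total=2
Click 3 (4,1) count=2: revealed 1 new [(4,1)] -> total=3
Click 4 (0,3) count=0: revealed 9 new [(0,2) (0,3) (0,4) (1,2) (1,3) (1,4) (2,3) (2,4) (3,4)] -> total=12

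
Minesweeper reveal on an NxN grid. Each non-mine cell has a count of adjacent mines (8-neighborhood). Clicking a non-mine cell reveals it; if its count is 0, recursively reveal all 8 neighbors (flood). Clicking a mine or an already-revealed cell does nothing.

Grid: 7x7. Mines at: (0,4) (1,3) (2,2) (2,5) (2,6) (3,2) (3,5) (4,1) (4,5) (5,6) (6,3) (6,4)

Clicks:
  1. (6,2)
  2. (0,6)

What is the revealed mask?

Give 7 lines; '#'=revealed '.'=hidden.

Answer: .....##
.....##
.......
.......
.......
.......
..#....

Derivation:
Click 1 (6,2) count=1: revealed 1 new [(6,2)] -> total=1
Click 2 (0,6) count=0: revealed 4 new [(0,5) (0,6) (1,5) (1,6)] -> total=5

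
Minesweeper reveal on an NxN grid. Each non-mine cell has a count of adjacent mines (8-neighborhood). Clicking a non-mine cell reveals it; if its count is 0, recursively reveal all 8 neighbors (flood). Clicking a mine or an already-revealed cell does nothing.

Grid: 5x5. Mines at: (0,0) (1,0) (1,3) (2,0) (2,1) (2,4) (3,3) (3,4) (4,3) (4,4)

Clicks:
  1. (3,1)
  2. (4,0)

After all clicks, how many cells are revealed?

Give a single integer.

Click 1 (3,1) count=2: revealed 1 new [(3,1)] -> total=1
Click 2 (4,0) count=0: revealed 5 new [(3,0) (3,2) (4,0) (4,1) (4,2)] -> total=6

Answer: 6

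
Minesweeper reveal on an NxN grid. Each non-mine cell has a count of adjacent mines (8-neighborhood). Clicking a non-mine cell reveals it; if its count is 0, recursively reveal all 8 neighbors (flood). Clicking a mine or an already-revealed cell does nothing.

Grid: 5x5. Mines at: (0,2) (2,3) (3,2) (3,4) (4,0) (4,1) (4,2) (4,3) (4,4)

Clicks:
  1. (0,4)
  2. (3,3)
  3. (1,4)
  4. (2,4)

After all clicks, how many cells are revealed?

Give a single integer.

Click 1 (0,4) count=0: revealed 4 new [(0,3) (0,4) (1,3) (1,4)] -> total=4
Click 2 (3,3) count=6: revealed 1 new [(3,3)] -> total=5
Click 3 (1,4) count=1: revealed 0 new [(none)] -> total=5
Click 4 (2,4) count=2: revealed 1 new [(2,4)] -> total=6

Answer: 6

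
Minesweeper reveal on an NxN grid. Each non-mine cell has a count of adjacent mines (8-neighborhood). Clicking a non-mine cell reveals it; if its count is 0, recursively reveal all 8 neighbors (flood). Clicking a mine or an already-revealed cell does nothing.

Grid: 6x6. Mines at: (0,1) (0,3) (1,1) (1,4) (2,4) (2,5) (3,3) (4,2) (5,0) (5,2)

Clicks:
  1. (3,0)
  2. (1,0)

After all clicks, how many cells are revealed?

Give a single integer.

Click 1 (3,0) count=0: revealed 6 new [(2,0) (2,1) (3,0) (3,1) (4,0) (4,1)] -> total=6
Click 2 (1,0) count=2: revealed 1 new [(1,0)] -> total=7

Answer: 7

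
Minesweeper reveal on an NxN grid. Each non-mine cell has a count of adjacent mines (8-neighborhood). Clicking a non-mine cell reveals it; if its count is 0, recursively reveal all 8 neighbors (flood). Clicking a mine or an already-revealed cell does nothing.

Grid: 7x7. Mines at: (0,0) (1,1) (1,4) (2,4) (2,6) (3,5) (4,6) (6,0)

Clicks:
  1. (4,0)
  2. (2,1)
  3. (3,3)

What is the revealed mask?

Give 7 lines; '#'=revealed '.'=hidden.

Click 1 (4,0) count=0: revealed 28 new [(2,0) (2,1) (2,2) (2,3) (3,0) (3,1) (3,2) (3,3) (3,4) (4,0) (4,1) (4,2) (4,3) (4,4) (4,5) (5,0) (5,1) (5,2) (5,3) (5,4) (5,5) (5,6) (6,1) (6,2) (6,3) (6,4) (6,5) (6,6)] -> total=28
Click 2 (2,1) count=1: revealed 0 new [(none)] -> total=28
Click 3 (3,3) count=1: revealed 0 new [(none)] -> total=28

Answer: .......
.......
####...
#####..
######.
#######
.######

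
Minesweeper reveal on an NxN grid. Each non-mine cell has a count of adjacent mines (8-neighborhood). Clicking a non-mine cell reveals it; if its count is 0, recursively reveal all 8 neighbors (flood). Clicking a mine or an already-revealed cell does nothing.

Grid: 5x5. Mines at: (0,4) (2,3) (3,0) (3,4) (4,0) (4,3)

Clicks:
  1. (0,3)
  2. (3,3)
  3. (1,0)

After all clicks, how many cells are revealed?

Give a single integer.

Click 1 (0,3) count=1: revealed 1 new [(0,3)] -> total=1
Click 2 (3,3) count=3: revealed 1 new [(3,3)] -> total=2
Click 3 (1,0) count=0: revealed 10 new [(0,0) (0,1) (0,2) (1,0) (1,1) (1,2) (1,3) (2,0) (2,1) (2,2)] -> total=12

Answer: 12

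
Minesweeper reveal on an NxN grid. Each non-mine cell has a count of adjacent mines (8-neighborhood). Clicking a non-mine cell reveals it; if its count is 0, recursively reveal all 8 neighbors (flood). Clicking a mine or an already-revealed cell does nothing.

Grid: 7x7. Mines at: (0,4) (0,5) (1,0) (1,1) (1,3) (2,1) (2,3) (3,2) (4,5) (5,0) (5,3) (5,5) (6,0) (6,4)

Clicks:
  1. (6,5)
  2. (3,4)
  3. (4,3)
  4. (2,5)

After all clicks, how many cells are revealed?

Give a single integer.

Answer: 11

Derivation:
Click 1 (6,5) count=2: revealed 1 new [(6,5)] -> total=1
Click 2 (3,4) count=2: revealed 1 new [(3,4)] -> total=2
Click 3 (4,3) count=2: revealed 1 new [(4,3)] -> total=3
Click 4 (2,5) count=0: revealed 8 new [(1,4) (1,5) (1,6) (2,4) (2,5) (2,6) (3,5) (3,6)] -> total=11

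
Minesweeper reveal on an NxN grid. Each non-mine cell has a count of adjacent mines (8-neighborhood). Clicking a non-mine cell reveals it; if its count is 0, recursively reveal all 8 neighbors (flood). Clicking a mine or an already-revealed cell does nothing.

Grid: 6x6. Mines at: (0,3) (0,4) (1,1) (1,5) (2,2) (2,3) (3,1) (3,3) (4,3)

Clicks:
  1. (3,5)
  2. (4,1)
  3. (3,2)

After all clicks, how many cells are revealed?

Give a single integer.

Click 1 (3,5) count=0: revealed 8 new [(2,4) (2,5) (3,4) (3,5) (4,4) (4,5) (5,4) (5,5)] -> total=8
Click 2 (4,1) count=1: revealed 1 new [(4,1)] -> total=9
Click 3 (3,2) count=5: revealed 1 new [(3,2)] -> total=10

Answer: 10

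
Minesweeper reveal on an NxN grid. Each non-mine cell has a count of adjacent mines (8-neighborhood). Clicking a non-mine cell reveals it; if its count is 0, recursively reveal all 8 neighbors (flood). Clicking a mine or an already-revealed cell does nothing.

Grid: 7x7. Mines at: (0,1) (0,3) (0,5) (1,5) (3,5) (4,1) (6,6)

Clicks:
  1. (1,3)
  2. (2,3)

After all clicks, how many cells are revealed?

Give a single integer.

Answer: 31

Derivation:
Click 1 (1,3) count=1: revealed 1 new [(1,3)] -> total=1
Click 2 (2,3) count=0: revealed 30 new [(1,0) (1,1) (1,2) (1,4) (2,0) (2,1) (2,2) (2,3) (2,4) (3,0) (3,1) (3,2) (3,3) (3,4) (4,2) (4,3) (4,4) (4,5) (5,0) (5,1) (5,2) (5,3) (5,4) (5,5) (6,0) (6,1) (6,2) (6,3) (6,4) (6,5)] -> total=31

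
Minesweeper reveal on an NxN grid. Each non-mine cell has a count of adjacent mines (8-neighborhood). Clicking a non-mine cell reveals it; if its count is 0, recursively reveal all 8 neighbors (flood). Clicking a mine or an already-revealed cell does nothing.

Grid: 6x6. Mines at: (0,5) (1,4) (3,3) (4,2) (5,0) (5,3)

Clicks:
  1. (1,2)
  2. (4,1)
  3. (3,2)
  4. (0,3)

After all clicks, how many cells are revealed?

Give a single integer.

Click 1 (1,2) count=0: revealed 17 new [(0,0) (0,1) (0,2) (0,3) (1,0) (1,1) (1,2) (1,3) (2,0) (2,1) (2,2) (2,3) (3,0) (3,1) (3,2) (4,0) (4,1)] -> total=17
Click 2 (4,1) count=2: revealed 0 new [(none)] -> total=17
Click 3 (3,2) count=2: revealed 0 new [(none)] -> total=17
Click 4 (0,3) count=1: revealed 0 new [(none)] -> total=17

Answer: 17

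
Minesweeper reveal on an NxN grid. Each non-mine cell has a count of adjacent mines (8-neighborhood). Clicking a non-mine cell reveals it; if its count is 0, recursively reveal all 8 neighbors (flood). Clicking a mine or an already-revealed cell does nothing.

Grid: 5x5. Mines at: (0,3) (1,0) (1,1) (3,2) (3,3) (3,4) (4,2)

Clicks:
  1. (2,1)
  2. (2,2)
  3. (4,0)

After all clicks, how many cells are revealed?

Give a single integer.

Click 1 (2,1) count=3: revealed 1 new [(2,1)] -> total=1
Click 2 (2,2) count=3: revealed 1 new [(2,2)] -> total=2
Click 3 (4,0) count=0: revealed 5 new [(2,0) (3,0) (3,1) (4,0) (4,1)] -> total=7

Answer: 7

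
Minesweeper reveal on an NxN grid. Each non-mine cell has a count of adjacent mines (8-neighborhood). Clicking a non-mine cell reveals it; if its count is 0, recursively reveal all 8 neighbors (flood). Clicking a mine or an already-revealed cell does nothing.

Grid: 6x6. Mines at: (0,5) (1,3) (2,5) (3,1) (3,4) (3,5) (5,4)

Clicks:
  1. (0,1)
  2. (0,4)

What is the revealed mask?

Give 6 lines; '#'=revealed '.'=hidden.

Answer: ###.#.
###...
###...
......
......
......

Derivation:
Click 1 (0,1) count=0: revealed 9 new [(0,0) (0,1) (0,2) (1,0) (1,1) (1,2) (2,0) (2,1) (2,2)] -> total=9
Click 2 (0,4) count=2: revealed 1 new [(0,4)] -> total=10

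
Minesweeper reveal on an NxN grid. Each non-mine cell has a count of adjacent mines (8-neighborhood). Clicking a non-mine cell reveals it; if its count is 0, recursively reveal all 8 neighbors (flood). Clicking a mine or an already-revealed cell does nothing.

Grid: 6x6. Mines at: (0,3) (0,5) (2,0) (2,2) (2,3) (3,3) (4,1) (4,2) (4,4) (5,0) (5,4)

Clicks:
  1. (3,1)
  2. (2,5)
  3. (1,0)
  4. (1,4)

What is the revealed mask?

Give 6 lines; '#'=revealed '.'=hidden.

Answer: ......
#...##
....##
.#..##
......
......

Derivation:
Click 1 (3,1) count=4: revealed 1 new [(3,1)] -> total=1
Click 2 (2,5) count=0: revealed 6 new [(1,4) (1,5) (2,4) (2,5) (3,4) (3,5)] -> total=7
Click 3 (1,0) count=1: revealed 1 new [(1,0)] -> total=8
Click 4 (1,4) count=3: revealed 0 new [(none)] -> total=8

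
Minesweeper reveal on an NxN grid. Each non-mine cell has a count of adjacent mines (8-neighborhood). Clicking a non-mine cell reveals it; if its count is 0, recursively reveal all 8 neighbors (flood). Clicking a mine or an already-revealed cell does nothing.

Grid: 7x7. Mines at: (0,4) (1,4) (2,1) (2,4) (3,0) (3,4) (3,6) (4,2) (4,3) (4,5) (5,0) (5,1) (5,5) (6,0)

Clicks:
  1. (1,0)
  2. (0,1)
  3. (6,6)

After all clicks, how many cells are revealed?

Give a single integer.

Click 1 (1,0) count=1: revealed 1 new [(1,0)] -> total=1
Click 2 (0,1) count=0: revealed 7 new [(0,0) (0,1) (0,2) (0,3) (1,1) (1,2) (1,3)] -> total=8
Click 3 (6,6) count=1: revealed 1 new [(6,6)] -> total=9

Answer: 9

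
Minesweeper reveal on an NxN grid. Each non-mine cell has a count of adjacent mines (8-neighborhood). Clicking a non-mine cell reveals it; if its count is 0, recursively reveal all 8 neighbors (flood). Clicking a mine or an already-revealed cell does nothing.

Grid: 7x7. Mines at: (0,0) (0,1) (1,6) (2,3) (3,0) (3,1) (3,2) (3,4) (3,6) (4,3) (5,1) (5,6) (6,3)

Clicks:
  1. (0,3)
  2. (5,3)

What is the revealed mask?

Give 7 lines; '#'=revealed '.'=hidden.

Click 1 (0,3) count=0: revealed 8 new [(0,2) (0,3) (0,4) (0,5) (1,2) (1,3) (1,4) (1,5)] -> total=8
Click 2 (5,3) count=2: revealed 1 new [(5,3)] -> total=9

Answer: ..####.
..####.
.......
.......
.......
...#...
.......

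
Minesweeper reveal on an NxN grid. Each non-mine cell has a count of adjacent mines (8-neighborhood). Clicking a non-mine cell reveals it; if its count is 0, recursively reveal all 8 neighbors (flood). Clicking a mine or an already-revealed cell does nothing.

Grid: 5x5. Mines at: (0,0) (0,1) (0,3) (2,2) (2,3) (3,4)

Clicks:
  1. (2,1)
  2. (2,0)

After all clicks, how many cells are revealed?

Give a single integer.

Click 1 (2,1) count=1: revealed 1 new [(2,1)] -> total=1
Click 2 (2,0) count=0: revealed 11 new [(1,0) (1,1) (2,0) (3,0) (3,1) (3,2) (3,3) (4,0) (4,1) (4,2) (4,3)] -> total=12

Answer: 12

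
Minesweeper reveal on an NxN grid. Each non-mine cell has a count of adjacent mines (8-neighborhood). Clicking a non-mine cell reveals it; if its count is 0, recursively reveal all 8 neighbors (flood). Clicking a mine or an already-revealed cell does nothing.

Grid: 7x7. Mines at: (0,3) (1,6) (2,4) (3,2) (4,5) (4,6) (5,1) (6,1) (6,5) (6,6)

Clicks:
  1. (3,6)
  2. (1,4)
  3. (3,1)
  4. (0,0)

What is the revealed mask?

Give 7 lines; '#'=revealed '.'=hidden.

Click 1 (3,6) count=2: revealed 1 new [(3,6)] -> total=1
Click 2 (1,4) count=2: revealed 1 new [(1,4)] -> total=2
Click 3 (3,1) count=1: revealed 1 new [(3,1)] -> total=3
Click 4 (0,0) count=0: revealed 12 new [(0,0) (0,1) (0,2) (1,0) (1,1) (1,2) (2,0) (2,1) (2,2) (3,0) (4,0) (4,1)] -> total=15

Answer: ###....
###.#..
###....
##....#
##.....
.......
.......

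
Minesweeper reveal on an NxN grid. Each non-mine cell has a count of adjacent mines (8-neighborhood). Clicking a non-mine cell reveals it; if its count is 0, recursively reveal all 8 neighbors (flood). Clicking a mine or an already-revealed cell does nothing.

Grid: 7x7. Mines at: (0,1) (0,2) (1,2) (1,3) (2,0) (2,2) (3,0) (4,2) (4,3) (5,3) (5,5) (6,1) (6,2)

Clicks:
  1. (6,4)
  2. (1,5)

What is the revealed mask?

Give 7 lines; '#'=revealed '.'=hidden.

Answer: ....###
....###
....###
....###
....###
.......
....#..

Derivation:
Click 1 (6,4) count=2: revealed 1 new [(6,4)] -> total=1
Click 2 (1,5) count=0: revealed 15 new [(0,4) (0,5) (0,6) (1,4) (1,5) (1,6) (2,4) (2,5) (2,6) (3,4) (3,5) (3,6) (4,4) (4,5) (4,6)] -> total=16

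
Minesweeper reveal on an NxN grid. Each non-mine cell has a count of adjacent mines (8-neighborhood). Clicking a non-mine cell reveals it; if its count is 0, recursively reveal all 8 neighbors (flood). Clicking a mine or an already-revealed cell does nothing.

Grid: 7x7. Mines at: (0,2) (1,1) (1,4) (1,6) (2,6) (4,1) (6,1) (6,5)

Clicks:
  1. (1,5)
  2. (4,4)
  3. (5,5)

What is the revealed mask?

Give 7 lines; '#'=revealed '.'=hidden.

Answer: .......
.....#.
..####.
..#####
..#####
..#####
..###..

Derivation:
Click 1 (1,5) count=3: revealed 1 new [(1,5)] -> total=1
Click 2 (4,4) count=0: revealed 22 new [(2,2) (2,3) (2,4) (2,5) (3,2) (3,3) (3,4) (3,5) (3,6) (4,2) (4,3) (4,4) (4,5) (4,6) (5,2) (5,3) (5,4) (5,5) (5,6) (6,2) (6,3) (6,4)] -> total=23
Click 3 (5,5) count=1: revealed 0 new [(none)] -> total=23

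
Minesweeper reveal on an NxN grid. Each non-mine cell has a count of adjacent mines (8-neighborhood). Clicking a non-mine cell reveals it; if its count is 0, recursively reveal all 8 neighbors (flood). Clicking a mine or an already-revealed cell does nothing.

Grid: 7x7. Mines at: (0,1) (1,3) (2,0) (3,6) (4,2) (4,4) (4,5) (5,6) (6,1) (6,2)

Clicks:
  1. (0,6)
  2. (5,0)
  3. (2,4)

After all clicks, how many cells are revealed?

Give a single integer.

Answer: 10

Derivation:
Click 1 (0,6) count=0: revealed 9 new [(0,4) (0,5) (0,6) (1,4) (1,5) (1,6) (2,4) (2,5) (2,6)] -> total=9
Click 2 (5,0) count=1: revealed 1 new [(5,0)] -> total=10
Click 3 (2,4) count=1: revealed 0 new [(none)] -> total=10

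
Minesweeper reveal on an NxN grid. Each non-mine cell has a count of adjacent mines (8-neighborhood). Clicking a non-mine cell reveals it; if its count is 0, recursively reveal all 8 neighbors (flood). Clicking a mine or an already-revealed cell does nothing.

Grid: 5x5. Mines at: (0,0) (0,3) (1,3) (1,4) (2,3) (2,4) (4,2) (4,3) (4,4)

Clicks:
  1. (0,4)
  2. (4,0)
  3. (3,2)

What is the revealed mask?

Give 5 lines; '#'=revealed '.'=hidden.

Click 1 (0,4) count=3: revealed 1 new [(0,4)] -> total=1
Click 2 (4,0) count=0: revealed 11 new [(1,0) (1,1) (1,2) (2,0) (2,1) (2,2) (3,0) (3,1) (3,2) (4,0) (4,1)] -> total=12
Click 3 (3,2) count=3: revealed 0 new [(none)] -> total=12

Answer: ....#
###..
###..
###..
##...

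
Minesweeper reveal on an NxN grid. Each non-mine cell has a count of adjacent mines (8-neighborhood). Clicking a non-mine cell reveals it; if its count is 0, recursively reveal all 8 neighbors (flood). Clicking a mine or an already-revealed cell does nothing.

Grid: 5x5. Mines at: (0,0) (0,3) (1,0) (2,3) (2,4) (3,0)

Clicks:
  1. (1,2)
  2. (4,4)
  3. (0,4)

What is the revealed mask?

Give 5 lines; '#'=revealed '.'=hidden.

Answer: ....#
..#..
.....
.####
.####

Derivation:
Click 1 (1,2) count=2: revealed 1 new [(1,2)] -> total=1
Click 2 (4,4) count=0: revealed 8 new [(3,1) (3,2) (3,3) (3,4) (4,1) (4,2) (4,3) (4,4)] -> total=9
Click 3 (0,4) count=1: revealed 1 new [(0,4)] -> total=10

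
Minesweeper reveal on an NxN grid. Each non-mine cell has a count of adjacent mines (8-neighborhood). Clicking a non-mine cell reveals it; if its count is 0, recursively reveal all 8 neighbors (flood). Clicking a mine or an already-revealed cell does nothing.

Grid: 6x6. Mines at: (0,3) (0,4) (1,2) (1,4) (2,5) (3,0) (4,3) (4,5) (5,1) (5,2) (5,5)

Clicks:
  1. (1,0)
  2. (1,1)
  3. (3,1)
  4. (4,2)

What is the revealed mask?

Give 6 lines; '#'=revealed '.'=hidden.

Answer: ##....
##....
##....
.#....
..#...
......

Derivation:
Click 1 (1,0) count=0: revealed 6 new [(0,0) (0,1) (1,0) (1,1) (2,0) (2,1)] -> total=6
Click 2 (1,1) count=1: revealed 0 new [(none)] -> total=6
Click 3 (3,1) count=1: revealed 1 new [(3,1)] -> total=7
Click 4 (4,2) count=3: revealed 1 new [(4,2)] -> total=8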